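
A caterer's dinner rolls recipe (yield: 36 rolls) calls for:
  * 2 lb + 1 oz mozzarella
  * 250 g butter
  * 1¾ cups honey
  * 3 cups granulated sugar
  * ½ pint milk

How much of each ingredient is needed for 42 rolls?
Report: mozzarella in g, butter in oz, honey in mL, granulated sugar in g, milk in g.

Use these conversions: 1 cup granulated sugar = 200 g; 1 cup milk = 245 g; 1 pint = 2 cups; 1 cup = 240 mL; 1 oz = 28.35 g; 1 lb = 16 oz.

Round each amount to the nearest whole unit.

Scaling factor: 42/36 = 7/6.
mozzarella: (2 lb + 1 oz = 2.0625 lb) × 7/6 × 16 oz/lb × 28.35 g/oz ≈ 1091 g
butter: 250 g × 7/6 ÷ 28.35 g/oz ≈ 10 oz
honey: 1.75 cup × 7/6 × 240 mL/cup = 490 mL
granulated sugar: 3 cup × 7/6 × 200 g/cup = 700 g
milk: 0.5 pint × 7/6 × 2 cup/pint × 245 g/cup ≈ 286 g

mozzarella: 1091 g; butter: 10 oz; honey: 490 mL; granulated sugar: 700 g; milk: 286 g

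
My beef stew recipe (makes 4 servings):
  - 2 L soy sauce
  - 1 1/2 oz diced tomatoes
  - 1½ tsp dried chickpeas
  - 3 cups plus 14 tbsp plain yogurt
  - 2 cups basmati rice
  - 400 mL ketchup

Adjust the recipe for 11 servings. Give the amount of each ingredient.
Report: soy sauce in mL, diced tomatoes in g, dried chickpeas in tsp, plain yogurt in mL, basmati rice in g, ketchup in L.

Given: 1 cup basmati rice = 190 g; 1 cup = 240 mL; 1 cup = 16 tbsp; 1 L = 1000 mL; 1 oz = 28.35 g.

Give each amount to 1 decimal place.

Scaling factor: 11/4 = 2.75.
soy sauce: 2 L × 11/4 × 1000 mL/L = 5500.0 mL
diced tomatoes: 1.5 oz × 11/4 × 28.35 g/oz ≈ 116.9 g
dried chickpeas: 1.5 tsp × 11/4 ≈ 4.1 tsp
plain yogurt: (3 cup + 14 tbsp = 3.875 cup) × 11/4 × 240 mL/cup = 2557.5 mL
basmati rice: 2 cup × 11/4 × 190 g/cup = 1045.0 g
ketchup: 400 mL × 11/4 ÷ 1000 mL/L = 1.1 L

soy sauce: 5500.0 mL; diced tomatoes: 116.9 g; dried chickpeas: 4.1 tsp; plain yogurt: 2557.5 mL; basmati rice: 1045.0 g; ketchup: 1.1 L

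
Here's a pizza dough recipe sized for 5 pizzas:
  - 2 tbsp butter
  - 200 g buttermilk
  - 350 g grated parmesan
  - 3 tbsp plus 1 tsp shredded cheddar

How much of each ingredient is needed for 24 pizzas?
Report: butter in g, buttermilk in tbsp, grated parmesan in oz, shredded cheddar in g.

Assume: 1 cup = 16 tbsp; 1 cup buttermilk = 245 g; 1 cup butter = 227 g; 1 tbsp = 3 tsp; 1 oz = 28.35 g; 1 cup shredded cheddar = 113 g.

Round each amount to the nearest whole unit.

Scaling factor: 24/5 = 4.8.
butter: 2 tbsp × 24/5 ÷ 16 tbsp/cup × 227 g/cup ≈ 136 g
buttermilk: 200 g × 24/5 ÷ 245 g/cup × 16 tbsp/cup ≈ 63 tbsp
grated parmesan: 350 g × 24/5 ÷ 28.35 g/oz ≈ 59 oz
shredded cheddar: (3 tbsp + 1 tsp = 10/3 tbsp) × 24/5 ÷ 16 tbsp/cup × 113 g/cup = 113 g

butter: 136 g; buttermilk: 63 tbsp; grated parmesan: 59 oz; shredded cheddar: 113 g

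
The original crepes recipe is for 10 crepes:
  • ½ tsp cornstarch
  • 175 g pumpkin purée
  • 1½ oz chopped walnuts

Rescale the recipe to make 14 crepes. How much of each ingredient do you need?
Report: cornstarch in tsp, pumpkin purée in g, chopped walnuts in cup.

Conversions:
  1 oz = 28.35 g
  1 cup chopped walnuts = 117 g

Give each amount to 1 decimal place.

Scaling factor: 14/10 = 7/5 = 1.4.
cornstarch: 0.5 tsp × 7/5 = 0.7 tsp
pumpkin purée: 175 g × 7/5 = 245.0 g
chopped walnuts: 1.5 oz × 7/5 × 28.35 g/oz ÷ 117 g/cup ≈ 0.5 cup

cornstarch: 0.7 tsp; pumpkin purée: 245.0 g; chopped walnuts: 0.5 cup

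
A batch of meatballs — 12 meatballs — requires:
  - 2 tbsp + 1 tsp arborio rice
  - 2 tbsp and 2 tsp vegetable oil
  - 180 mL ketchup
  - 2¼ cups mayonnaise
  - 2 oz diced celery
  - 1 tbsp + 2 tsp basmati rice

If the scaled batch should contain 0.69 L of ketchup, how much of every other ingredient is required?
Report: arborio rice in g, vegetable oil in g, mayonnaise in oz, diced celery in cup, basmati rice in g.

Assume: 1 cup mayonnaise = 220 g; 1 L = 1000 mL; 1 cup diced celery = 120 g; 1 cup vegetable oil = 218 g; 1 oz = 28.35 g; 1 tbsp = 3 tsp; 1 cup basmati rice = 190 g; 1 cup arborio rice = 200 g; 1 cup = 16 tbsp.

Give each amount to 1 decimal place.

arborio rice: 111.8 g; vegetable oil: 139.3 g; mayonnaise: 66.9 oz; diced celery: 1.8 cup; basmati rice: 75.9 g

The original recipe has 0.18 L of ketchup, so the scaling factor is 0.69 ÷ 0.18 = 23/6.
arborio rice: (2 tbsp + 1 tsp = 7/3 tbsp) × 23/6 ÷ 16 tbsp/cup × 200 g/cup ≈ 111.8 g
vegetable oil: (2 tbsp + 2 tsp = 8/3 tbsp) × 23/6 ÷ 16 tbsp/cup × 218 g/cup ≈ 139.3 g
mayonnaise: 2.25 cup × 23/6 × 220 g/cup ÷ 28.35 g/oz ≈ 66.9 oz
diced celery: 2 oz × 23/6 × 28.35 g/oz ÷ 120 g/cup ≈ 1.8 cup
basmati rice: (1 tbsp + 2 tsp = 5/3 tbsp) × 23/6 ÷ 16 tbsp/cup × 190 g/cup ≈ 75.9 g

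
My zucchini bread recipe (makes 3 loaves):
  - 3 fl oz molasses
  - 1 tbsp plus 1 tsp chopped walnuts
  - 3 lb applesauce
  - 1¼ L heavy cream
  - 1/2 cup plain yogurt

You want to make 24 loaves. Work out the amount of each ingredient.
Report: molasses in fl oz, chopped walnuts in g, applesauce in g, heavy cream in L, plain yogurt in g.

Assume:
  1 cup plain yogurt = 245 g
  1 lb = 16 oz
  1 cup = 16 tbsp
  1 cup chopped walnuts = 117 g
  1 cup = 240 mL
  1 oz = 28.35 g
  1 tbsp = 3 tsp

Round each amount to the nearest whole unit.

Scaling factor: 24/3 = 8.
molasses: 3 fl oz × 8 = 24 fl oz
chopped walnuts: (1 tbsp + 1 tsp = 4/3 tbsp) × 8 ÷ 16 tbsp/cup × 117 g/cup = 78 g
applesauce: 3 lb × 8 × 16 oz/lb × 28.35 g/oz ≈ 10886 g
heavy cream: 1.25 L × 8 = 10 L
plain yogurt: 0.5 cup × 8 × 245 g/cup = 980 g

molasses: 24 fl oz; chopped walnuts: 78 g; applesauce: 10886 g; heavy cream: 10 L; plain yogurt: 980 g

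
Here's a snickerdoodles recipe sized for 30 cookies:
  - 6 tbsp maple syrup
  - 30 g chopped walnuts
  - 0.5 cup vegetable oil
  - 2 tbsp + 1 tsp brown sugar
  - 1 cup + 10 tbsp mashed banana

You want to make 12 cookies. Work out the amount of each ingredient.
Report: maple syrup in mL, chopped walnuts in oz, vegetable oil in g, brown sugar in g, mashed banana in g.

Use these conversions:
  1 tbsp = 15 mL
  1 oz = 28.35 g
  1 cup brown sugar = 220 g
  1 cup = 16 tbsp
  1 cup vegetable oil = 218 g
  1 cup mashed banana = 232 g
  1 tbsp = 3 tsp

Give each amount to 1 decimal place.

maple syrup: 36.0 mL; chopped walnuts: 0.4 oz; vegetable oil: 43.6 g; brown sugar: 12.8 g; mashed banana: 150.8 g

Scaling factor: 12/30 = 2/5 = 0.4.
maple syrup: 6 tbsp × 2/5 × 15 mL/tbsp = 36.0 mL
chopped walnuts: 30 g × 2/5 ÷ 28.35 g/oz ≈ 0.4 oz
vegetable oil: 0.5 cup × 2/5 × 218 g/cup = 43.6 g
brown sugar: (2 tbsp + 1 tsp = 7/3 tbsp) × 2/5 ÷ 16 tbsp/cup × 220 g/cup ≈ 12.8 g
mashed banana: (1 cup + 10 tbsp = 1.625 cup) × 2/5 × 232 g/cup = 150.8 g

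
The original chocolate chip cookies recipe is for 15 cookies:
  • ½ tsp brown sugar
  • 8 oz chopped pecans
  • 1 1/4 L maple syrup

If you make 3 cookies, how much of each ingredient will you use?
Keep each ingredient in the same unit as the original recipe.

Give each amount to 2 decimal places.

brown sugar: 0.10 tsp; chopped pecans: 1.60 oz; maple syrup: 0.25 L

Scaling factor: 3/15 = 1/5 = 0.2.
brown sugar: 0.5 tsp × 1/5 = 0.10 tsp
chopped pecans: 8 oz × 1/5 = 1.60 oz
maple syrup: 1.25 L × 1/5 = 0.25 L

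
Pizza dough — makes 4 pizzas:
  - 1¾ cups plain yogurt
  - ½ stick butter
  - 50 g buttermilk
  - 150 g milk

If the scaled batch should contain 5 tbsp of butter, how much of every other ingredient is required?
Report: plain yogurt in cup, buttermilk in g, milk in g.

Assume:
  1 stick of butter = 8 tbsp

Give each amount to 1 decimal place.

plain yogurt: 2.2 cup; buttermilk: 62.5 g; milk: 187.5 g

The original recipe has 4 tbsp of butter, so the scaling factor is 5 ÷ 4 = 5/4 = 1.25.
plain yogurt: 1.75 cup × 5/4 ≈ 2.2 cup
buttermilk: 50 g × 5/4 = 62.5 g
milk: 150 g × 5/4 = 187.5 g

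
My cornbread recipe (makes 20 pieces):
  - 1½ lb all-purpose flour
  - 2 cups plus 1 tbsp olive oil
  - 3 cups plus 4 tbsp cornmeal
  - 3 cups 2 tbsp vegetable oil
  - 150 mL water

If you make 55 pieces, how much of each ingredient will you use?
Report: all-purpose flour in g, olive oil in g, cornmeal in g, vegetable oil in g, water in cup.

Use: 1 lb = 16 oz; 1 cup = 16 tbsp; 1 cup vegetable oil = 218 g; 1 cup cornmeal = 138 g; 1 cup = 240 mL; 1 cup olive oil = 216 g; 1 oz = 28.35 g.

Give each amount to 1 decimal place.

all-purpose flour: 1871.1 g; olive oil: 1225.1 g; cornmeal: 1233.4 g; vegetable oil: 1873.4 g; water: 1.7 cup

Scaling factor: 55/20 = 11/4 = 2.75.
all-purpose flour: 1.5 lb × 11/4 × 16 oz/lb × 28.35 g/oz = 1871.1 g
olive oil: (2 cup + 1 tbsp = 2.0625 cup) × 11/4 × 216 g/cup ≈ 1225.1 g
cornmeal: (3 cup + 4 tbsp = 3.25 cup) × 11/4 × 138 g/cup ≈ 1233.4 g
vegetable oil: (3 cup + 2 tbsp = 3.125 cup) × 11/4 × 218 g/cup ≈ 1873.4 g
water: 150 mL × 11/4 ÷ 240 mL/cup ≈ 1.7 cup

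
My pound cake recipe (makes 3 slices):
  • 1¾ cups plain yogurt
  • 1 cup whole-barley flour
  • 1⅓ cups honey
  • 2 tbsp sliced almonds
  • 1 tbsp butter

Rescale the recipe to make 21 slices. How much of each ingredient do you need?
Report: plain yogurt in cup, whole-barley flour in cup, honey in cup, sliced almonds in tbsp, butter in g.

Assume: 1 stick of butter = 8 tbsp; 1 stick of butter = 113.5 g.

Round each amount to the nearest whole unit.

plain yogurt: 12 cup; whole-barley flour: 7 cup; honey: 9 cup; sliced almonds: 14 tbsp; butter: 99 g

Scaling factor: 21/3 = 7.
plain yogurt: 1.75 cup × 7 ≈ 12 cup
whole-barley flour: 1 cup × 7 = 7 cup
honey: 4/3 cup × 7 ≈ 9 cup
sliced almonds: 2 tbsp × 7 = 14 tbsp
butter: 1 tbsp × 7 ÷ 8 tbsp/stick × 113.5 g/stick ≈ 99 g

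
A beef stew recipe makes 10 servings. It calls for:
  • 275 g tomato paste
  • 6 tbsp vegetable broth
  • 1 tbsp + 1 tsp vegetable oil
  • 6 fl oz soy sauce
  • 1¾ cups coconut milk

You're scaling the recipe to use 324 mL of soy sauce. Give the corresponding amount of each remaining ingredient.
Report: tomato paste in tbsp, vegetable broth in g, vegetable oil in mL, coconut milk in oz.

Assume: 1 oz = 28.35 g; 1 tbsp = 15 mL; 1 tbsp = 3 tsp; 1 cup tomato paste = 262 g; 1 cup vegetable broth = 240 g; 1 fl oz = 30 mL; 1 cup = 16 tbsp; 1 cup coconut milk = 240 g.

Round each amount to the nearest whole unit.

tomato paste: 30 tbsp; vegetable broth: 162 g; vegetable oil: 36 mL; coconut milk: 27 oz

The original recipe has 180 mL of soy sauce, so the scaling factor is 324 ÷ 180 = 9/5 = 1.8.
tomato paste: 275 g × 9/5 ÷ 262 g/cup × 16 tbsp/cup ≈ 30 tbsp
vegetable broth: 6 tbsp × 9/5 ÷ 16 tbsp/cup × 240 g/cup = 162 g
vegetable oil: (1 tbsp + 1 tsp = 4/3 tbsp) × 9/5 × 15 mL/tbsp = 36 mL
coconut milk: 1.75 cup × 9/5 × 240 g/cup ÷ 28.35 g/oz ≈ 27 oz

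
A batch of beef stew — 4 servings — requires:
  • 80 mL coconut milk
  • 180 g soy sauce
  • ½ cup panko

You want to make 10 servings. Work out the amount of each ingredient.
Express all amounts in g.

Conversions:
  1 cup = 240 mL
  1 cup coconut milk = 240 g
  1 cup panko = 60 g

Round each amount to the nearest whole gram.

Scaling factor: 10/4 = 5/2 = 2.5.
coconut milk: 80 mL × 5/2 ÷ 240 mL/cup × 240 g/cup = 200 g
soy sauce: 180 g × 5/2 = 450 g
panko: 0.5 cup × 5/2 × 60 g/cup = 75 g

coconut milk: 200 g; soy sauce: 450 g; panko: 75 g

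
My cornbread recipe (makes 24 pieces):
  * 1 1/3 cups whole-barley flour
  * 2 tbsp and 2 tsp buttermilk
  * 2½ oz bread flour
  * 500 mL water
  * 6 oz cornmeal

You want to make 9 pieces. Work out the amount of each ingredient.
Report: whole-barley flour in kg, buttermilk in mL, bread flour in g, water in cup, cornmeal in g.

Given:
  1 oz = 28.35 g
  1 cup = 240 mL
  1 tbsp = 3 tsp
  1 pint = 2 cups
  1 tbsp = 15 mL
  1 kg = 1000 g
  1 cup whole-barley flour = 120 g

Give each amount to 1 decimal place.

whole-barley flour: 0.1 kg; buttermilk: 15.0 mL; bread flour: 26.6 g; water: 0.8 cup; cornmeal: 63.8 g

Scaling factor: 9/24 = 3/8 = 0.375.
whole-barley flour: 4/3 cup × 3/8 × 120 g/cup ÷ 1000 g/kg ≈ 0.1 kg
buttermilk: (2 tbsp + 2 tsp = 8/3 tbsp) × 3/8 × 15 mL/tbsp = 15.0 mL
bread flour: 2.5 oz × 3/8 × 28.35 g/oz ≈ 26.6 g
water: 500 mL × 3/8 ÷ 240 mL/cup ≈ 0.8 cup
cornmeal: 6 oz × 3/8 × 28.35 g/oz ≈ 63.8 g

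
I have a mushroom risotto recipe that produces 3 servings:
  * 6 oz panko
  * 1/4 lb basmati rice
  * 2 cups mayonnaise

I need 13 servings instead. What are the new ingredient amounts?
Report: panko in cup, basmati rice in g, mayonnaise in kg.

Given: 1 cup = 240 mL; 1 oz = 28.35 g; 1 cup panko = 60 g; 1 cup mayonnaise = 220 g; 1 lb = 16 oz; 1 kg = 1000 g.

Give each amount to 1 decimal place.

Scaling factor: 13/3.
panko: 6 oz × 13/3 × 28.35 g/oz ÷ 60 g/cup ≈ 12.3 cup
basmati rice: 0.25 lb × 13/3 × 16 oz/lb × 28.35 g/oz = 491.4 g
mayonnaise: 2 cup × 13/3 × 220 g/cup ÷ 1000 g/kg ≈ 1.9 kg

panko: 12.3 cup; basmati rice: 491.4 g; mayonnaise: 1.9 kg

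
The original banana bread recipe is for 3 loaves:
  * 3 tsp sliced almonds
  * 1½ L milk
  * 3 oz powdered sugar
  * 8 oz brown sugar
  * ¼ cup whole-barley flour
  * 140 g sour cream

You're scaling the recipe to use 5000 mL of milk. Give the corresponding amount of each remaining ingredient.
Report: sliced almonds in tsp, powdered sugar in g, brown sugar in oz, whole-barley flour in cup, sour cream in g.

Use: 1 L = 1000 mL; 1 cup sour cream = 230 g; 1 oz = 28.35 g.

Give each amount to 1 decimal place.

sliced almonds: 10.0 tsp; powdered sugar: 283.5 g; brown sugar: 26.7 oz; whole-barley flour: 0.8 cup; sour cream: 466.7 g

The original recipe has 1500 mL of milk, so the scaling factor is 5000 ÷ 1500 = 10/3.
sliced almonds: 3 tsp × 10/3 = 10.0 tsp
powdered sugar: 3 oz × 10/3 × 28.35 g/oz = 283.5 g
brown sugar: 8 oz × 10/3 ≈ 26.7 oz
whole-barley flour: 0.25 cup × 10/3 ≈ 0.8 cup
sour cream: 140 g × 10/3 ≈ 466.7 g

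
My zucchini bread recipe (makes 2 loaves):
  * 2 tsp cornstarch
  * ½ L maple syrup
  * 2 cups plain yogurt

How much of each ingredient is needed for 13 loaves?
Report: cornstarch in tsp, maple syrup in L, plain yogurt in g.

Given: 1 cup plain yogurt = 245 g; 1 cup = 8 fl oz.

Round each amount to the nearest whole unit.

Scaling factor: 13/2 = 6.5.
cornstarch: 2 tsp × 13/2 = 13 tsp
maple syrup: 0.5 L × 13/2 ≈ 3 L
plain yogurt: 2 cup × 13/2 × 245 g/cup = 3185 g

cornstarch: 13 tsp; maple syrup: 3 L; plain yogurt: 3185 g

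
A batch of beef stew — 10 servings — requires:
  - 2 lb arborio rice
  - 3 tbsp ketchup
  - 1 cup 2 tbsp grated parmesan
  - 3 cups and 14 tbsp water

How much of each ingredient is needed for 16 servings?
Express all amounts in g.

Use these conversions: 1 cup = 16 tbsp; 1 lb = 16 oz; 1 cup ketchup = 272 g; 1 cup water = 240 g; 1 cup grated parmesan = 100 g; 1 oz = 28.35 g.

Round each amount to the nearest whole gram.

arborio rice: 1452 g; ketchup: 82 g; grated parmesan: 180 g; water: 1488 g

Scaling factor: 16/10 = 8/5 = 1.6.
arborio rice: 2 lb × 8/5 × 16 oz/lb × 28.35 g/oz ≈ 1452 g
ketchup: 3 tbsp × 8/5 ÷ 16 tbsp/cup × 272 g/cup ≈ 82 g
grated parmesan: (1 cup + 2 tbsp = 1.125 cup) × 8/5 × 100 g/cup = 180 g
water: (3 cup + 14 tbsp = 3.875 cup) × 8/5 × 240 g/cup = 1488 g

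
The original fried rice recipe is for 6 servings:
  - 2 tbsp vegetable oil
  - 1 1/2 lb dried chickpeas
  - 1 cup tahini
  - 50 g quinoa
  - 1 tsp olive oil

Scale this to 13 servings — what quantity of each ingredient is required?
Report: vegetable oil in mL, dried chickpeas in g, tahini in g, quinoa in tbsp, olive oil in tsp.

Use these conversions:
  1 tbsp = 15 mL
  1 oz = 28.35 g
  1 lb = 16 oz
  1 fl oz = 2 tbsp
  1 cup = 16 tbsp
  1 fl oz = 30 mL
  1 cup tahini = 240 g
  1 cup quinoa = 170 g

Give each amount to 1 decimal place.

Scaling factor: 13/6.
vegetable oil: 2 tbsp × 13/6 × 15 mL/tbsp = 65.0 mL
dried chickpeas: 1.5 lb × 13/6 × 16 oz/lb × 28.35 g/oz = 1474.2 g
tahini: 1 cup × 13/6 × 240 g/cup = 520.0 g
quinoa: 50 g × 13/6 ÷ 170 g/cup × 16 tbsp/cup ≈ 10.2 tbsp
olive oil: 1 tsp × 13/6 ≈ 2.2 tsp

vegetable oil: 65.0 mL; dried chickpeas: 1474.2 g; tahini: 520.0 g; quinoa: 10.2 tbsp; olive oil: 2.2 tsp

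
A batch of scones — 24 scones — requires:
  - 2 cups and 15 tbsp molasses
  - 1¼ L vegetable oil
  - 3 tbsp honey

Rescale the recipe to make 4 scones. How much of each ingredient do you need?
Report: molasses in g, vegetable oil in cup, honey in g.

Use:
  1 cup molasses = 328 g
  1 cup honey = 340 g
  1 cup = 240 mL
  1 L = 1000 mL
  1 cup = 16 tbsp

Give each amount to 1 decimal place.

molasses: 160.6 g; vegetable oil: 0.9 cup; honey: 10.6 g

Scaling factor: 4/24 = 1/6.
molasses: (2 cup + 15 tbsp = 2.9375 cup) × 1/6 × 328 g/cup ≈ 160.6 g
vegetable oil: 1.25 L × 1/6 × 1000 mL/L ÷ 240 mL/cup ≈ 0.9 cup
honey: 3 tbsp × 1/6 ÷ 16 tbsp/cup × 340 g/cup ≈ 10.6 g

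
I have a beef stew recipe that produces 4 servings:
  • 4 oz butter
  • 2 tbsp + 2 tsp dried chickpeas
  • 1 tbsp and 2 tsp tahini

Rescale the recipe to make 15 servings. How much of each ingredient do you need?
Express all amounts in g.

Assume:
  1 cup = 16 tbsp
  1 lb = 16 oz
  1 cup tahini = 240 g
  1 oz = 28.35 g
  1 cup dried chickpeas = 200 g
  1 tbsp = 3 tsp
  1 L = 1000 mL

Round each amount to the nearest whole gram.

Scaling factor: 15/4 = 3.75.
butter: 4 oz × 15/4 × 28.35 g/oz ≈ 425 g
dried chickpeas: (2 tbsp + 2 tsp = 8/3 tbsp) × 15/4 ÷ 16 tbsp/cup × 200 g/cup = 125 g
tahini: (1 tbsp + 2 tsp = 5/3 tbsp) × 15/4 ÷ 16 tbsp/cup × 240 g/cup ≈ 94 g

butter: 425 g; dried chickpeas: 125 g; tahini: 94 g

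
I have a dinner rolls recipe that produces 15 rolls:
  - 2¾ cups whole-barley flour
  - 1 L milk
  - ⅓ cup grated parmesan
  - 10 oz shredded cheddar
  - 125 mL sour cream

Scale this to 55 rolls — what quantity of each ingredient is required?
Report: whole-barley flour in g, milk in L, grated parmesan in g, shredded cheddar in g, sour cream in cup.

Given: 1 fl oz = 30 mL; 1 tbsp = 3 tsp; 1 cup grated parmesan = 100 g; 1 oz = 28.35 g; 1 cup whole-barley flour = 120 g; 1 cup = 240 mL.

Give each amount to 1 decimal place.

whole-barley flour: 1210.0 g; milk: 3.7 L; grated parmesan: 122.2 g; shredded cheddar: 1039.5 g; sour cream: 1.9 cup

Scaling factor: 55/15 = 11/3.
whole-barley flour: 2.75 cup × 11/3 × 120 g/cup = 1210.0 g
milk: 1 L × 11/3 ≈ 3.7 L
grated parmesan: 1/3 cup × 11/3 × 100 g/cup ≈ 122.2 g
shredded cheddar: 10 oz × 11/3 × 28.35 g/oz = 1039.5 g
sour cream: 125 mL × 11/3 ÷ 240 mL/cup ≈ 1.9 cup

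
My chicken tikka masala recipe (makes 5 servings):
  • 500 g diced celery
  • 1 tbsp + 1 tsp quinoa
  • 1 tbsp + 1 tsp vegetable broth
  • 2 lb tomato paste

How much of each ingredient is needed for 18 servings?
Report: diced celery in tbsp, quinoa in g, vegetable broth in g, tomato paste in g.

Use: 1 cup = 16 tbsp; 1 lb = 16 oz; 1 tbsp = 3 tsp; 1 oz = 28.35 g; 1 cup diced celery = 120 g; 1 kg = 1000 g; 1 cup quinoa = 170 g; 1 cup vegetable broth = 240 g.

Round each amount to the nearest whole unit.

diced celery: 240 tbsp; quinoa: 51 g; vegetable broth: 72 g; tomato paste: 3266 g

Scaling factor: 18/5 = 3.6.
diced celery: 500 g × 18/5 ÷ 120 g/cup × 16 tbsp/cup = 240 tbsp
quinoa: (1 tbsp + 1 tsp = 4/3 tbsp) × 18/5 ÷ 16 tbsp/cup × 170 g/cup = 51 g
vegetable broth: (1 tbsp + 1 tsp = 4/3 tbsp) × 18/5 ÷ 16 tbsp/cup × 240 g/cup = 72 g
tomato paste: 2 lb × 18/5 × 16 oz/lb × 28.35 g/oz ≈ 3266 g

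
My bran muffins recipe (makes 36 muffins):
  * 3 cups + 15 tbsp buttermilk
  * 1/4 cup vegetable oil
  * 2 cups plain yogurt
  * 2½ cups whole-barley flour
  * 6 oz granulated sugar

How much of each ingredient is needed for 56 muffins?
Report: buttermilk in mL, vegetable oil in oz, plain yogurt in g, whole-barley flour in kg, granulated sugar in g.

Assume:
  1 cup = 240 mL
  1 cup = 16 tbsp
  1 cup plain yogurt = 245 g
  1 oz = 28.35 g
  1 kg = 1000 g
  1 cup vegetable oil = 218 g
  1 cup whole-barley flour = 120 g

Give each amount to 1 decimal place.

buttermilk: 1470.0 mL; vegetable oil: 3.0 oz; plain yogurt: 762.2 g; whole-barley flour: 0.5 kg; granulated sugar: 264.6 g

Scaling factor: 56/36 = 14/9.
buttermilk: (3 cup + 15 tbsp = 3.9375 cup) × 14/9 × 240 mL/cup = 1470.0 mL
vegetable oil: 0.25 cup × 14/9 × 218 g/cup ÷ 28.35 g/oz ≈ 3.0 oz
plain yogurt: 2 cup × 14/9 × 245 g/cup ≈ 762.2 g
whole-barley flour: 2.5 cup × 14/9 × 120 g/cup ÷ 1000 g/kg ≈ 0.5 kg
granulated sugar: 6 oz × 14/9 × 28.35 g/oz = 264.6 g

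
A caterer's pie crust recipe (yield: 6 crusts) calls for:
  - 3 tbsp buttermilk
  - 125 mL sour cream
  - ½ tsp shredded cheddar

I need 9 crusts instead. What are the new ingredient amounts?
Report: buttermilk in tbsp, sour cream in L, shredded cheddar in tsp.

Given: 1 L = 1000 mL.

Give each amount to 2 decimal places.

Scaling factor: 9/6 = 3/2 = 1.5.
buttermilk: 3 tbsp × 3/2 = 4.50 tbsp
sour cream: 125 mL × 3/2 ÷ 1000 mL/L ≈ 0.19 L
shredded cheddar: 0.5 tsp × 3/2 = 0.75 tsp

buttermilk: 4.50 tbsp; sour cream: 0.19 L; shredded cheddar: 0.75 tsp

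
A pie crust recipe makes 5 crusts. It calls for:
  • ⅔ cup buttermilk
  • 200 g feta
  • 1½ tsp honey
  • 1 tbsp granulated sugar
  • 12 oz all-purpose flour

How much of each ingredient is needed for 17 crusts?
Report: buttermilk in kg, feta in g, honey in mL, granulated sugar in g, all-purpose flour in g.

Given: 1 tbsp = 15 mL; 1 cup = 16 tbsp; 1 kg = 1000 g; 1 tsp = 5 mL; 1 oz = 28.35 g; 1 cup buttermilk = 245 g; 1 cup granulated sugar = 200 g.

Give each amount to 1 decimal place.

buttermilk: 0.6 kg; feta: 680.0 g; honey: 25.5 mL; granulated sugar: 42.5 g; all-purpose flour: 1156.7 g

Scaling factor: 17/5 = 3.4.
buttermilk: 2/3 cup × 17/5 × 245 g/cup ÷ 1000 g/kg ≈ 0.6 kg
feta: 200 g × 17/5 = 680.0 g
honey: 1.5 tsp × 17/5 × 5 mL/tsp = 25.5 mL
granulated sugar: 1 tbsp × 17/5 ÷ 16 tbsp/cup × 200 g/cup = 42.5 g
all-purpose flour: 12 oz × 17/5 × 28.35 g/oz ≈ 1156.7 g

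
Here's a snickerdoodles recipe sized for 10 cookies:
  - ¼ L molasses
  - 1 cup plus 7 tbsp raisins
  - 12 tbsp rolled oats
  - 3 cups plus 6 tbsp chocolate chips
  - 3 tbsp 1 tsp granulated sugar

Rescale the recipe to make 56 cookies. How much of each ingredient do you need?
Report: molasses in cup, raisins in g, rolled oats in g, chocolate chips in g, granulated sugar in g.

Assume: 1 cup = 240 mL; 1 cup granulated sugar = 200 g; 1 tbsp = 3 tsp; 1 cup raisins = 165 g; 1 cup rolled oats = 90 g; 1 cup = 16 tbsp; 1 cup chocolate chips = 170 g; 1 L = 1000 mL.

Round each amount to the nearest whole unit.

molasses: 6 cup; raisins: 1328 g; rolled oats: 378 g; chocolate chips: 3213 g; granulated sugar: 233 g

Scaling factor: 56/10 = 28/5 = 5.6.
molasses: 0.25 L × 28/5 × 1000 mL/L ÷ 240 mL/cup ≈ 6 cup
raisins: (1 cup + 7 tbsp = 1.4375 cup) × 28/5 × 165 g/cup ≈ 1328 g
rolled oats: 12 tbsp × 28/5 ÷ 16 tbsp/cup × 90 g/cup = 378 g
chocolate chips: (3 cup + 6 tbsp = 3.375 cup) × 28/5 × 170 g/cup = 3213 g
granulated sugar: (3 tbsp + 1 tsp = 10/3 tbsp) × 28/5 ÷ 16 tbsp/cup × 200 g/cup ≈ 233 g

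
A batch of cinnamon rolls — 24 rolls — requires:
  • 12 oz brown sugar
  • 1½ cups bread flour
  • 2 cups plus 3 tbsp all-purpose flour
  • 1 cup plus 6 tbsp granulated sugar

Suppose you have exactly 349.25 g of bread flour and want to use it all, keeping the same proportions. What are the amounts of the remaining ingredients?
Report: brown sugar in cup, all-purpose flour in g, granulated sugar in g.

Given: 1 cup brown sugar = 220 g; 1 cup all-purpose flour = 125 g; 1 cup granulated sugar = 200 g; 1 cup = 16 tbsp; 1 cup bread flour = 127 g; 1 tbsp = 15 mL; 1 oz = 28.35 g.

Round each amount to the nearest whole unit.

The original recipe has 190.5 g of bread flour, so the scaling factor is 349.25 ÷ 190.5 = 11/6.
brown sugar: 12 oz × 11/6 × 28.35 g/oz ÷ 220 g/cup ≈ 3 cup
all-purpose flour: (2 cup + 3 tbsp = 2.1875 cup) × 11/6 × 125 g/cup ≈ 501 g
granulated sugar: (1 cup + 6 tbsp = 1.375 cup) × 11/6 × 200 g/cup ≈ 504 g

brown sugar: 3 cup; all-purpose flour: 501 g; granulated sugar: 504 g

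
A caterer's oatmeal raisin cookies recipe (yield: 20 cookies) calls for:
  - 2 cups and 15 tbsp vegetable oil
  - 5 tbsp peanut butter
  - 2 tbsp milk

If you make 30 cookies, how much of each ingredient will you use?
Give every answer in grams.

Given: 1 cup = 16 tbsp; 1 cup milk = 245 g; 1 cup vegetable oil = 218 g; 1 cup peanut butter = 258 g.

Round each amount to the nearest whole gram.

vegetable oil: 961 g; peanut butter: 121 g; milk: 46 g

Scaling factor: 30/20 = 3/2 = 1.5.
vegetable oil: (2 cup + 15 tbsp = 2.9375 cup) × 3/2 × 218 g/cup ≈ 961 g
peanut butter: 5 tbsp × 3/2 ÷ 16 tbsp/cup × 258 g/cup ≈ 121 g
milk: 2 tbsp × 3/2 ÷ 16 tbsp/cup × 245 g/cup ≈ 46 g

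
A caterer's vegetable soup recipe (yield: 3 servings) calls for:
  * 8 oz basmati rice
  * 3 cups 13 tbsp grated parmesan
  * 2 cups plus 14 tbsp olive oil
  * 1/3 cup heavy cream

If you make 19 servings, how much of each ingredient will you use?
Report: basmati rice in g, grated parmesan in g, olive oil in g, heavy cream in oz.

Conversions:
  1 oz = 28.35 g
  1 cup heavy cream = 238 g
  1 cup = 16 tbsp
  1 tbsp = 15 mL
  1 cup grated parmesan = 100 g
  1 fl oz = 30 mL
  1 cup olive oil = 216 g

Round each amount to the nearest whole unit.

basmati rice: 1436 g; grated parmesan: 2415 g; olive oil: 3933 g; heavy cream: 18 oz

Scaling factor: 19/3.
basmati rice: 8 oz × 19/3 × 28.35 g/oz ≈ 1436 g
grated parmesan: (3 cup + 13 tbsp = 3.8125 cup) × 19/3 × 100 g/cup ≈ 2415 g
olive oil: (2 cup + 14 tbsp = 2.875 cup) × 19/3 × 216 g/cup = 3933 g
heavy cream: 1/3 cup × 19/3 × 238 g/cup ÷ 28.35 g/oz ≈ 18 oz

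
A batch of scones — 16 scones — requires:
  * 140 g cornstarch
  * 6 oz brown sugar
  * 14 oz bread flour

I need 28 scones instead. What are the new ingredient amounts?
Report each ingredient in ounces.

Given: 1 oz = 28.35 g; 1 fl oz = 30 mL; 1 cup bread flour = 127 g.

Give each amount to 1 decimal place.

Scaling factor: 28/16 = 7/4 = 1.75.
cornstarch: 140 g × 7/4 ÷ 28.35 g/oz ≈ 8.6 oz
brown sugar: 6 oz × 7/4 = 10.5 oz
bread flour: 14 oz × 7/4 = 24.5 oz

cornstarch: 8.6 oz; brown sugar: 10.5 oz; bread flour: 24.5 oz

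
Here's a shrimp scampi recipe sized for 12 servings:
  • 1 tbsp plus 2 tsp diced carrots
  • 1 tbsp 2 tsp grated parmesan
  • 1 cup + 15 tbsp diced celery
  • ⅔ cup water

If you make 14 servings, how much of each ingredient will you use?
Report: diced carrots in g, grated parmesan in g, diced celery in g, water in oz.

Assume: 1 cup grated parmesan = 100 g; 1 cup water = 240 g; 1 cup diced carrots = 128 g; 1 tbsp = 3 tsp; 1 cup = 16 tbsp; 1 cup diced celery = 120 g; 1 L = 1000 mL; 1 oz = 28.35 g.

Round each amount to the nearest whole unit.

Scaling factor: 14/12 = 7/6.
diced carrots: (1 tbsp + 2 tsp = 5/3 tbsp) × 7/6 ÷ 16 tbsp/cup × 128 g/cup ≈ 16 g
grated parmesan: (1 tbsp + 2 tsp = 5/3 tbsp) × 7/6 ÷ 16 tbsp/cup × 100 g/cup ≈ 12 g
diced celery: (1 cup + 15 tbsp = 1.9375 cup) × 7/6 × 120 g/cup ≈ 271 g
water: 2/3 cup × 7/6 × 240 g/cup ÷ 28.35 g/oz ≈ 7 oz

diced carrots: 16 g; grated parmesan: 12 g; diced celery: 271 g; water: 7 oz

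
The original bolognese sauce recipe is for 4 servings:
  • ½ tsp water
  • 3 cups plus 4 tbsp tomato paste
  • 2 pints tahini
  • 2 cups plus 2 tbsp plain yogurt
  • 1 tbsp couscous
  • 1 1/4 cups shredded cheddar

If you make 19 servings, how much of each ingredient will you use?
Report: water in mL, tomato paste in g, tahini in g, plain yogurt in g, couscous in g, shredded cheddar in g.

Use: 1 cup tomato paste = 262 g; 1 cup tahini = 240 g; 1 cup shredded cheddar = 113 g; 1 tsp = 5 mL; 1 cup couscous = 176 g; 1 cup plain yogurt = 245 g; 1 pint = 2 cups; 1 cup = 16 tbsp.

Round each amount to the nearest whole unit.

water: 12 mL; tomato paste: 4045 g; tahini: 4560 g; plain yogurt: 2473 g; couscous: 52 g; shredded cheddar: 671 g

Scaling factor: 19/4 = 4.75.
water: 0.5 tsp × 19/4 × 5 mL/tsp ≈ 12 mL
tomato paste: (3 cup + 4 tbsp = 3.25 cup) × 19/4 × 262 g/cup ≈ 4045 g
tahini: 2 pint × 19/4 × 2 cup/pint × 240 g/cup = 4560 g
plain yogurt: (2 cup + 2 tbsp = 2.125 cup) × 19/4 × 245 g/cup ≈ 2473 g
couscous: 1 tbsp × 19/4 ÷ 16 tbsp/cup × 176 g/cup ≈ 52 g
shredded cheddar: 1.25 cup × 19/4 × 113 g/cup ≈ 671 g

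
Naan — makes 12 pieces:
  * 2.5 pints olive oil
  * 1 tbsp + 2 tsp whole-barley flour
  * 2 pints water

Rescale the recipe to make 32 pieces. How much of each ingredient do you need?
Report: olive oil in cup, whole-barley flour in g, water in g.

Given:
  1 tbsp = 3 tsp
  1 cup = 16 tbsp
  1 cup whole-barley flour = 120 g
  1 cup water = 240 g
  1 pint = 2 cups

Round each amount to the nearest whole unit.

olive oil: 13 cup; whole-barley flour: 33 g; water: 2560 g

Scaling factor: 32/12 = 8/3.
olive oil: 2.5 pint × 8/3 × 2 cup/pint ≈ 13 cup
whole-barley flour: (1 tbsp + 2 tsp = 5/3 tbsp) × 8/3 ÷ 16 tbsp/cup × 120 g/cup ≈ 33 g
water: 2 pint × 8/3 × 2 cup/pint × 240 g/cup = 2560 g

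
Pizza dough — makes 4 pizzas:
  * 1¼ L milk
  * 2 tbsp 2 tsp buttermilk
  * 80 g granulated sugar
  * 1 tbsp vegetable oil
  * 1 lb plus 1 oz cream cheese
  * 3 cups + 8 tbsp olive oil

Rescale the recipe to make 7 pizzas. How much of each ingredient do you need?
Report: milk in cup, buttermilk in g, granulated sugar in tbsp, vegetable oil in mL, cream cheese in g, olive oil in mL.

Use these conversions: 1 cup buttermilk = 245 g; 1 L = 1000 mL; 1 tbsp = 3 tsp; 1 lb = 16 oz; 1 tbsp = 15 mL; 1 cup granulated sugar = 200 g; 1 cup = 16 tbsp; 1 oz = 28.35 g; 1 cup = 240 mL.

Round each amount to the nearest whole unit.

Scaling factor: 7/4 = 1.75.
milk: 1.25 L × 7/4 × 1000 mL/L ÷ 240 mL/cup ≈ 9 cup
buttermilk: (2 tbsp + 2 tsp = 8/3 tbsp) × 7/4 ÷ 16 tbsp/cup × 245 g/cup ≈ 71 g
granulated sugar: 80 g × 7/4 ÷ 200 g/cup × 16 tbsp/cup ≈ 11 tbsp
vegetable oil: 1 tbsp × 7/4 × 15 mL/tbsp ≈ 26 mL
cream cheese: (1 lb + 1 oz = 1.0625 lb) × 7/4 × 16 oz/lb × 28.35 g/oz ≈ 843 g
olive oil: (3 cup + 8 tbsp = 3.5 cup) × 7/4 × 240 mL/cup = 1470 mL

milk: 9 cup; buttermilk: 71 g; granulated sugar: 11 tbsp; vegetable oil: 26 mL; cream cheese: 843 g; olive oil: 1470 mL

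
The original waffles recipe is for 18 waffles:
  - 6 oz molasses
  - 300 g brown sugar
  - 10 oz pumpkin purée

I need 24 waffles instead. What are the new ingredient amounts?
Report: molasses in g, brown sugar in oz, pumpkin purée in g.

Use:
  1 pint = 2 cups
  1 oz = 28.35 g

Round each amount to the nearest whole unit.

molasses: 227 g; brown sugar: 14 oz; pumpkin purée: 378 g

Scaling factor: 24/18 = 4/3.
molasses: 6 oz × 4/3 × 28.35 g/oz ≈ 227 g
brown sugar: 300 g × 4/3 ÷ 28.35 g/oz ≈ 14 oz
pumpkin purée: 10 oz × 4/3 × 28.35 g/oz = 378 g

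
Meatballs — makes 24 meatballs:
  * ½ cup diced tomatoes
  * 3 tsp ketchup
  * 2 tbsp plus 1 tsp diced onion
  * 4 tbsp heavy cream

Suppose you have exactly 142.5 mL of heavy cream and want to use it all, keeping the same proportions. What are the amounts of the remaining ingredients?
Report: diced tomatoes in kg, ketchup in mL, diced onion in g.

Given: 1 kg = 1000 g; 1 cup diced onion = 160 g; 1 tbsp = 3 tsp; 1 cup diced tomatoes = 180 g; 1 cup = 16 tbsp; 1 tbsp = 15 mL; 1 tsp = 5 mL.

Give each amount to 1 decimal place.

diced tomatoes: 0.2 kg; ketchup: 35.6 mL; diced onion: 55.4 g

The original recipe has 60 mL of heavy cream, so the scaling factor is 142.5 ÷ 60 = 19/8 = 2.375.
diced tomatoes: 0.5 cup × 19/8 × 180 g/cup ÷ 1000 g/kg ≈ 0.2 kg
ketchup: 3 tsp × 19/8 × 5 mL/tsp ≈ 35.6 mL
diced onion: (2 tbsp + 1 tsp = 7/3 tbsp) × 19/8 ÷ 16 tbsp/cup × 160 g/cup ≈ 55.4 g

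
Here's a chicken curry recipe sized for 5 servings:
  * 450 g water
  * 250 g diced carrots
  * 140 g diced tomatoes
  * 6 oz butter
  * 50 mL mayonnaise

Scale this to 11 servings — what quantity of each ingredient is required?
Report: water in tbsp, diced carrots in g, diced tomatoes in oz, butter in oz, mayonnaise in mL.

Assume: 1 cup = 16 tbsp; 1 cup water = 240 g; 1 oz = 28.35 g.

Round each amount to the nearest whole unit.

water: 66 tbsp; diced carrots: 550 g; diced tomatoes: 11 oz; butter: 13 oz; mayonnaise: 110 mL

Scaling factor: 11/5 = 2.2.
water: 450 g × 11/5 ÷ 240 g/cup × 16 tbsp/cup = 66 tbsp
diced carrots: 250 g × 11/5 = 550 g
diced tomatoes: 140 g × 11/5 ÷ 28.35 g/oz ≈ 11 oz
butter: 6 oz × 11/5 ≈ 13 oz
mayonnaise: 50 mL × 11/5 = 110 mL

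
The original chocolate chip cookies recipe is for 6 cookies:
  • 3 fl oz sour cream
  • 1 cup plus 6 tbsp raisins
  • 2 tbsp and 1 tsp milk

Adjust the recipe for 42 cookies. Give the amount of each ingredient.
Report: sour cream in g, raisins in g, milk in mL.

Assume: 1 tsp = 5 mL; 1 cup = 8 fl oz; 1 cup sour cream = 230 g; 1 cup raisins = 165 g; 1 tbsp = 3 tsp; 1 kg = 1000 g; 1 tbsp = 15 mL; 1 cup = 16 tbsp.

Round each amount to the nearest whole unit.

Scaling factor: 42/6 = 7.
sour cream: 3 fl oz × 7 ÷ 8 fl oz/cup × 230 g/cup ≈ 604 g
raisins: (1 cup + 6 tbsp = 1.375 cup) × 7 × 165 g/cup ≈ 1588 g
milk: (2 tbsp + 1 tsp = 7/3 tbsp) × 7 × 15 mL/tbsp = 245 mL

sour cream: 604 g; raisins: 1588 g; milk: 245 mL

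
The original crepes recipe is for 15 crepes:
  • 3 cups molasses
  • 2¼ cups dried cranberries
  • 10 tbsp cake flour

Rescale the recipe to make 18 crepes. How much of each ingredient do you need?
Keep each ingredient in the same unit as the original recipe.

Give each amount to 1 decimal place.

Scaling factor: 18/15 = 6/5 = 1.2.
molasses: 3 cup × 6/5 = 3.6 cup
dried cranberries: 2.25 cup × 6/5 = 2.7 cup
cake flour: 10 tbsp × 6/5 = 12.0 tbsp

molasses: 3.6 cup; dried cranberries: 2.7 cup; cake flour: 12.0 tbsp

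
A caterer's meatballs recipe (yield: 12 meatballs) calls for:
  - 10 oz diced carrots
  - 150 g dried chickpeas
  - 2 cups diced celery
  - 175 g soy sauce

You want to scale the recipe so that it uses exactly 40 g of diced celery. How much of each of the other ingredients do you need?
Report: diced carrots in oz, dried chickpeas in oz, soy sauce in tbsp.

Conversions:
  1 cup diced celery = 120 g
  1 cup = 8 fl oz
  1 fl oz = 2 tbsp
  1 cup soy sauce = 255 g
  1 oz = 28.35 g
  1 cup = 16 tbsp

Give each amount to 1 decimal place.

diced carrots: 1.7 oz; dried chickpeas: 0.9 oz; soy sauce: 1.8 tbsp

The original recipe has 240 g of diced celery, so the scaling factor is 40 ÷ 240 = 1/6.
diced carrots: 10 oz × 1/6 ≈ 1.7 oz
dried chickpeas: 150 g × 1/6 ÷ 28.35 g/oz ≈ 0.9 oz
soy sauce: 175 g × 1/6 ÷ 255 g/cup × 16 tbsp/cup ≈ 1.8 tbsp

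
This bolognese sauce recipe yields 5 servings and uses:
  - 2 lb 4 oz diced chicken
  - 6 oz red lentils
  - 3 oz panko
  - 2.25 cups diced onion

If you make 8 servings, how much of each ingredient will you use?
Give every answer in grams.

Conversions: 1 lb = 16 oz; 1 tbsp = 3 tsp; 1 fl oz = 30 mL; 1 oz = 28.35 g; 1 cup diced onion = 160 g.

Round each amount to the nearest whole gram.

Scaling factor: 8/5 = 1.6.
diced chicken: (2 lb + 4 oz = 2.25 lb) × 8/5 × 16 oz/lb × 28.35 g/oz ≈ 1633 g
red lentils: 6 oz × 8/5 × 28.35 g/oz ≈ 272 g
panko: 3 oz × 8/5 × 28.35 g/oz ≈ 136 g
diced onion: 2.25 cup × 8/5 × 160 g/cup = 576 g

diced chicken: 1633 g; red lentils: 272 g; panko: 136 g; diced onion: 576 g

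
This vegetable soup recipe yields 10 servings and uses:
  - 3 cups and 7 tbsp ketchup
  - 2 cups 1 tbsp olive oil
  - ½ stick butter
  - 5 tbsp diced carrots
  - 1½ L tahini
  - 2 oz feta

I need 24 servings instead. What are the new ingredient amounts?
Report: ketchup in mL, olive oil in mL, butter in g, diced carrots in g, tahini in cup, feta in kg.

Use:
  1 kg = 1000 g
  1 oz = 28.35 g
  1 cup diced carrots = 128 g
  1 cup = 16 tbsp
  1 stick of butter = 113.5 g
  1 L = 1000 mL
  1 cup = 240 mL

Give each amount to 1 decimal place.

ketchup: 1980.0 mL; olive oil: 1188.0 mL; butter: 136.2 g; diced carrots: 96.0 g; tahini: 15.0 cup; feta: 0.1 kg

Scaling factor: 24/10 = 12/5 = 2.4.
ketchup: (3 cup + 7 tbsp = 3.4375 cup) × 12/5 × 240 mL/cup = 1980.0 mL
olive oil: (2 cup + 1 tbsp = 2.0625 cup) × 12/5 × 240 mL/cup = 1188.0 mL
butter: 0.5 stick × 12/5 × 113.5 g/stick = 136.2 g
diced carrots: 5 tbsp × 12/5 ÷ 16 tbsp/cup × 128 g/cup = 96.0 g
tahini: 1.5 L × 12/5 × 1000 mL/L ÷ 240 mL/cup = 15.0 cup
feta: 2 oz × 12/5 × 28.35 g/oz ÷ 1000 g/kg ≈ 0.1 kg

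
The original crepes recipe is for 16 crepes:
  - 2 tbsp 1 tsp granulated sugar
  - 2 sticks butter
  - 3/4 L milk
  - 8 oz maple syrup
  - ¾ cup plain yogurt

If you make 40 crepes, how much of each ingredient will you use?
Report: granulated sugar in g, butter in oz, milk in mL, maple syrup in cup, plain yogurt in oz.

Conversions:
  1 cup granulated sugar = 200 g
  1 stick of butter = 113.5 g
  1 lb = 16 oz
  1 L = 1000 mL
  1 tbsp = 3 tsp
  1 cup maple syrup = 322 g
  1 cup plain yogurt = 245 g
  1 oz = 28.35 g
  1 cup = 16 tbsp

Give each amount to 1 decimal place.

granulated sugar: 72.9 g; butter: 20.0 oz; milk: 1875.0 mL; maple syrup: 1.8 cup; plain yogurt: 16.2 oz

Scaling factor: 40/16 = 5/2 = 2.5.
granulated sugar: (2 tbsp + 1 tsp = 7/3 tbsp) × 5/2 ÷ 16 tbsp/cup × 200 g/cup ≈ 72.9 g
butter: 2 stick × 5/2 × 113.5 g/stick ÷ 28.35 g/oz ≈ 20.0 oz
milk: 0.75 L × 5/2 × 1000 mL/L = 1875.0 mL
maple syrup: 8 oz × 5/2 × 28.35 g/oz ÷ 322 g/cup ≈ 1.8 cup
plain yogurt: 0.75 cup × 5/2 × 245 g/cup ÷ 28.35 g/oz ≈ 16.2 oz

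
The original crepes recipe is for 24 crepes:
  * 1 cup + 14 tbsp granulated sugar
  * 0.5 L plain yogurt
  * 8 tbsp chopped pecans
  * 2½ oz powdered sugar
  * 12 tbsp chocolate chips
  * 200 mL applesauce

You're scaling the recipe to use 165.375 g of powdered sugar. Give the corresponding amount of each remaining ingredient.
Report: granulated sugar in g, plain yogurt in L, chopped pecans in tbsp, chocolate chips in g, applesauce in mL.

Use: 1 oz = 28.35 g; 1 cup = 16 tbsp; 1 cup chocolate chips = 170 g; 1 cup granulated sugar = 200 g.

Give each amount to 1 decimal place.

The original recipe has 70.875 g of powdered sugar, so the scaling factor is 165.375 ÷ 70.875 = 7/3.
granulated sugar: (1 cup + 14 tbsp = 1.875 cup) × 7/3 × 200 g/cup = 875.0 g
plain yogurt: 0.5 L × 7/3 ≈ 1.2 L
chopped pecans: 8 tbsp × 7/3 ≈ 18.7 tbsp
chocolate chips: 12 tbsp × 7/3 ÷ 16 tbsp/cup × 170 g/cup = 297.5 g
applesauce: 200 mL × 7/3 ≈ 466.7 mL

granulated sugar: 875.0 g; plain yogurt: 1.2 L; chopped pecans: 18.7 tbsp; chocolate chips: 297.5 g; applesauce: 466.7 mL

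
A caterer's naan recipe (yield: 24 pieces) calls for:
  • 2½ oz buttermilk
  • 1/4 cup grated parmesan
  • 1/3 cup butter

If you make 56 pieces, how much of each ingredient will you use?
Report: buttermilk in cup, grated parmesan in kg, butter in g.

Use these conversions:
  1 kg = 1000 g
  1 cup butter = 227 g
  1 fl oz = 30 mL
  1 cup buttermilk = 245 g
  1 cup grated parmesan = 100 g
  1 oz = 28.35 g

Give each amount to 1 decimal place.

buttermilk: 0.7 cup; grated parmesan: 0.1 kg; butter: 176.6 g

Scaling factor: 56/24 = 7/3.
buttermilk: 2.5 oz × 7/3 × 28.35 g/oz ÷ 245 g/cup ≈ 0.7 cup
grated parmesan: 0.25 cup × 7/3 × 100 g/cup ÷ 1000 g/kg ≈ 0.1 kg
butter: 1/3 cup × 7/3 × 227 g/cup ≈ 176.6 g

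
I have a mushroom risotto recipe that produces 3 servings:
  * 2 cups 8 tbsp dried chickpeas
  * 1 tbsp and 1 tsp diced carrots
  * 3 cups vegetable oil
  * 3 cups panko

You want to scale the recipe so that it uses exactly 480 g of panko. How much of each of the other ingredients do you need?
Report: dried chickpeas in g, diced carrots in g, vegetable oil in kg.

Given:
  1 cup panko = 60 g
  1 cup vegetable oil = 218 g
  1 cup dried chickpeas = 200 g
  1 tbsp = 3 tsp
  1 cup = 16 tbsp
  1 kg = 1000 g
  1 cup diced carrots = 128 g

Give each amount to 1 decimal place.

The original recipe has 180 g of panko, so the scaling factor is 480 ÷ 180 = 8/3.
dried chickpeas: (2 cup + 8 tbsp = 2.5 cup) × 8/3 × 200 g/cup ≈ 1333.3 g
diced carrots: (1 tbsp + 1 tsp = 4/3 tbsp) × 8/3 ÷ 16 tbsp/cup × 128 g/cup ≈ 28.4 g
vegetable oil: 3 cup × 8/3 × 218 g/cup ÷ 1000 g/kg ≈ 1.7 kg

dried chickpeas: 1333.3 g; diced carrots: 28.4 g; vegetable oil: 1.7 kg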